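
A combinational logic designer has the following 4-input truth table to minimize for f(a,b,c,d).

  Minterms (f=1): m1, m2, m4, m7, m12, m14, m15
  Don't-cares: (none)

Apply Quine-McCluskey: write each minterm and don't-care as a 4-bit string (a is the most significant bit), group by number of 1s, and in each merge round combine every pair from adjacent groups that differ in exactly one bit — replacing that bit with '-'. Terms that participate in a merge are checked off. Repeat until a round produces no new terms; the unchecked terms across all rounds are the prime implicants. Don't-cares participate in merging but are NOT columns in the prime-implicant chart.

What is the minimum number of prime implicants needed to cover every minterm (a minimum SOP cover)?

size-2^0 implicants → 0001  0010  0100(✓)  0111(✓)  1100(✓)  1110(✓)  1111(✓)
size-2^1 implicants → -100  -111  11-0  111-
Unchecked terms (primes): -100, -111, 0001, 0010, 11-0, 111-
Minterm coverage:
  m1 ⊆ 0001 [E]
  m2 ⊆ 0010 [E]
  m4 ⊆ -100 [E]
  m7 ⊆ -111 [E]
  m12 ⊆ -100,11-0
  m14 ⊆ 11-0,111-
  m15 ⊆ -111,111-
E = {-100, -111, 0001, 0010}
Petrick residual → 11-0
Cover = bc'd' + bcd + a'b'c'd + a'b'cd' + abd'  |cover|=5

5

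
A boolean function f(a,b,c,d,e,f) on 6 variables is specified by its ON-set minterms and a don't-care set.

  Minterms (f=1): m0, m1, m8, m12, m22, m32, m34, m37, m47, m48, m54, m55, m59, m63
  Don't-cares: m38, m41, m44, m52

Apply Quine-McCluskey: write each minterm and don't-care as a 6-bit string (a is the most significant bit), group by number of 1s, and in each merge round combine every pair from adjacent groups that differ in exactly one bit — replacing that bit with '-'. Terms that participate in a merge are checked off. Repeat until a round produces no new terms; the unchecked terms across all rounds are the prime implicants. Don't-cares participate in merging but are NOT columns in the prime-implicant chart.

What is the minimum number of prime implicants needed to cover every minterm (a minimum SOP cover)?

size-2^0 implicants → 000000(✓)  000001(✓)  001000(✓)  001100(✓)  010110(✓)  100000(✓)  100010(✓)  100101  100110(✓)  101001  101100(✓)  101111(✓)  110000(✓)  110100(✓)  110110(✓)  110111(✓)  111011(✓)  111111(✓)
size-2^1 implicants → -00000  -01100  -10110  00-000  00000-  001-00  1-0000  1-0110  1-1111  100-10  1000-0  11-111  110-00  1101-0  11011-  111-11
Unchecked terms (primes): -00000, -01100, -10110, 00-000, 00000-, 001-00, 1-0000, 1-0110, 1-1111, 100-10, 1000-0, 100101, 101001, 11-111, 110-00, 1101-0, 11011-, 111-11
Minterm coverage:
  m0 ⊆ -00000,00-000,00000-
  m1 ⊆ 00000- [E]
  m8 ⊆ 00-000,001-00
  m12 ⊆ -01100,001-00
  m22 ⊆ -10110 [E]
  m32 ⊆ -00000,1-0000,1000-0
  m34 ⊆ 100-10,1000-0
  m37 ⊆ 100101 [E]
  m47 ⊆ 1-1111 [E]
  m48 ⊆ 1-0000,110-00
  m54 ⊆ -10110,1-0110,1101-0,11011-
  m55 ⊆ 11-111,11011-
  m59 ⊆ 111-11 [E]
  m63 ⊆ 1-1111,11-111,111-11
E = {-10110, 00000-, 1-1111, 100101, 111-11}
Petrick residual → 001-00, 1-0000, 100-10, 11-111
Cover = bc'def' + a'b'c'd'e' + a'b'ce'f' + ac'd'e'f' + acdef + ab'c'ef' + ab'c'de'f + abdef + abcef  |cover|=9

9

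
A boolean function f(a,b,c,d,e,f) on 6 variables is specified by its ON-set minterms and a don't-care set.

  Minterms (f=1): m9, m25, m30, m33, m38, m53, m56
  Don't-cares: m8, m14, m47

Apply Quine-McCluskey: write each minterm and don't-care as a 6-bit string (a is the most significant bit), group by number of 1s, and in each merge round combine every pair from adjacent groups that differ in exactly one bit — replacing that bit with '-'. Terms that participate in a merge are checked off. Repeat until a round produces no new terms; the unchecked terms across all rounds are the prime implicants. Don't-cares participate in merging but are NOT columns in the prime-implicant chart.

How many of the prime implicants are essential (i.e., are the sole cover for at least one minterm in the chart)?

6

[col 0] 001000*, 001001*, 001110*, 011001*, 011110*, 100001, 100110, 101111, 110101, 111000
[col 1] 0-1001, 0-1110, 00100-
Prime implicants: 0-1001, 0-1110, 00100-, 100001, 100110, 101111, 110101, 111000
PI chart (minterm → PIs covering it):
  9 | 0-1001,00100-
  25 | 0-1001  (sole → essential)
  30 | 0-1110  (sole → essential)
  33 | 100001  (sole → essential)
  38 | 100110  (sole → essential)
  53 | 110101  (sole → essential)
  56 | 111000  (sole → essential)
Essential prime implicants: 0-1001, 0-1110, 100001, 100110, 110101, 111000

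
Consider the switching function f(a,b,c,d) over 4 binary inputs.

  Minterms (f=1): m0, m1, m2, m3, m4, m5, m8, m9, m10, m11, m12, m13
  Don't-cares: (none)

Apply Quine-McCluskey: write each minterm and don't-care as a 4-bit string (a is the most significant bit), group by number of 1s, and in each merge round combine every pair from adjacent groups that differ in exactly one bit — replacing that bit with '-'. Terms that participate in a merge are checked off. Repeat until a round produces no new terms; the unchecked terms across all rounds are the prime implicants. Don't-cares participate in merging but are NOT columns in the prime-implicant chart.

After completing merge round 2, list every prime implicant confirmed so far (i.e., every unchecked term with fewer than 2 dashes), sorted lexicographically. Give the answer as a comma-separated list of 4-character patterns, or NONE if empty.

[col 0] 0000*, 0001*, 0010*, 0011*, 0100*, 0101*, 1000*, 1001*, 1010*, 1011*, 1100*, 1101*
[col 1] -000*, -001*, -010*, -011*, -100*, -101*, 0-00*, 0-01*, 00-0*, 00-1*, 000-*, 001-*, 010-*, 1-00*, 1-01*, 10-0*, 10-1*, 100-*, 101-*, 110-*
[col 2] --00*, --01*, -0-0*, -0-1*, -00-*, -01-*, -10-*, 0-0-*, 00--*, 1-0-*, 10--*
[col 3] --0-, -0--
Prime implicants: --0-, -0--

NONE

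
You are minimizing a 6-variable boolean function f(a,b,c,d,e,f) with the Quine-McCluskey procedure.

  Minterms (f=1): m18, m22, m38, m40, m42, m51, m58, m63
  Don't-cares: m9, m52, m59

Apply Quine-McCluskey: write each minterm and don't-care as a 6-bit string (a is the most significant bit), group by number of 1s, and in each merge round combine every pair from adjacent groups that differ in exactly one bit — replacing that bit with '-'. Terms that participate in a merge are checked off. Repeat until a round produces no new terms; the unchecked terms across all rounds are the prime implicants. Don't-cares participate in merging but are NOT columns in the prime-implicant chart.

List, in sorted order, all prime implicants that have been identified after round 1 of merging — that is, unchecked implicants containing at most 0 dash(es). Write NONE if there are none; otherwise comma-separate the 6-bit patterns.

001001, 100110, 110100

Round 0: 001001 010010✓ 010110✓ 100110 101000✓ 101010✓ 110011✓ 110100 111010✓ 111011✓ 111111✓
Round 1: 010-10 1-1010 1010-0 11-011 111-11 11101-
PIs = {001001, 010-10, 1-1010, 100110, 1010-0, 11-011, 110100, 111-11, 11101-}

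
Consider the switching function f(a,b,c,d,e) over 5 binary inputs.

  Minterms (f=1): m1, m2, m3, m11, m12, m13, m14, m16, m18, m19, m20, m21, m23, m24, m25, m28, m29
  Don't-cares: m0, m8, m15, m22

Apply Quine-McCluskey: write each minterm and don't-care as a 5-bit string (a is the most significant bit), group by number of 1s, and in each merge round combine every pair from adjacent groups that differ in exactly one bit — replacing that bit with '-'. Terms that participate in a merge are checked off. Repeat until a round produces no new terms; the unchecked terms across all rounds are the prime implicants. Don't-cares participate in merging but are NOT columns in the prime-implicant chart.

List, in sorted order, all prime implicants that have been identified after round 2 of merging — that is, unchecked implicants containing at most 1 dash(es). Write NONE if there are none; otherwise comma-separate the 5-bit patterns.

0-011, 01-11

[col 0] 00000*, 00001*, 00010*, 00011*, 01000*, 01011*, 01100*, 01101*, 01110*, 01111*, 10000*, 10010*, 10011*, 10100*, 10101*, 10110*, 10111*, 11000*, 11001*, 11100*, 11101*
[col 1] -0000*, -0010*, -0011*, -1000*, -1100*, -1101*, 0-000*, 0-011, 000-0*, 000-1*, 0000-*, 0001-*, 01-00*, 01-11, 011-0*, 011-1*, 0110-*, 0111-*, 1-000*, 1-100*, 1-101*, 10-00*, 10-10*, 10-11*, 100-0*, 1001-*, 101-0*, 101-1*, 1010-*, 1011-*, 11-00*, 11-01*, 1100-*, 1110-*
[col 2] --000, -00-0, -001-, -1-00, -110-, 000--, 011--, 1--00, 1-10-, 10--0, 10-1-, 101--, 11-0-
Prime implicants: --000, -00-0, -001-, -1-00, -110-, 0-011, 000--, 01-11, 011--, 1--00, 1-10-, 10--0, 10-1-, 101--, 11-0-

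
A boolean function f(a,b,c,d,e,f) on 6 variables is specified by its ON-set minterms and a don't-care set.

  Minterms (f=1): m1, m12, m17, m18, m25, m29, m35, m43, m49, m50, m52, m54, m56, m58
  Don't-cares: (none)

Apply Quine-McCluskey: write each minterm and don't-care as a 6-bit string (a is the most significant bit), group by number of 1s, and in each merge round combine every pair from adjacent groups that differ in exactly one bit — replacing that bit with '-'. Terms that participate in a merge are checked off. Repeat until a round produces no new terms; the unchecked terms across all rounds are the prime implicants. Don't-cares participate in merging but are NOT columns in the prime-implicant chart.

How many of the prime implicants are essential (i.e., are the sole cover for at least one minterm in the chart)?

[col 0] 000001*, 001100, 010001*, 010010*, 011001*, 011101*, 100011*, 101011*, 110001*, 110010*, 110100*, 110110*, 111000*, 111010*
[col 1] -10001, -10010, 0-0001, 01-001, 011-01, 10-011, 11-010, 110-10, 1101-0, 1110-0
Prime implicants: -10001, -10010, 0-0001, 001100, 01-001, 011-01, 10-011, 11-010, 110-10, 1101-0, 1110-0
PI chart (minterm → PIs covering it):
  1 | 0-0001  (sole → essential)
  12 | 001100  (sole → essential)
  17 | -10001,0-0001,01-001
  18 | -10010  (sole → essential)
  25 | 01-001,011-01
  29 | 011-01  (sole → essential)
  35 | 10-011  (sole → essential)
  43 | 10-011  (sole → essential)
  49 | -10001  (sole → essential)
  50 | -10010,11-010,110-10
  52 | 1101-0  (sole → essential)
  54 | 110-10,1101-0
  56 | 1110-0  (sole → essential)
  58 | 11-010,1110-0
Essential prime implicants: -10001, -10010, 0-0001, 001100, 011-01, 10-011, 1101-0, 1110-0

8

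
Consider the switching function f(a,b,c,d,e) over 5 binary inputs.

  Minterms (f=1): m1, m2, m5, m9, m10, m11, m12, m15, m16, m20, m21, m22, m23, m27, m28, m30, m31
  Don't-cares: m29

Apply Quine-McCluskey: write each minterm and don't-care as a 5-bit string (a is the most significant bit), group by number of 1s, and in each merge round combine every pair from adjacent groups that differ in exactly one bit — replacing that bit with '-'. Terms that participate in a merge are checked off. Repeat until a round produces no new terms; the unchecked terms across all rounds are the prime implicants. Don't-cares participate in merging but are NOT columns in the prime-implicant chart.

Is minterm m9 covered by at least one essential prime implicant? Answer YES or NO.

[col 0] 00001*, 00010*, 00101*, 01001*, 01010*, 01011*, 01100*, 01111*, 10000*, 10100*, 10101*, 10110*, 10111*, 11011*, 11100*, 11101*, 11110*, 11111*
[col 1] -0101, -1011*, -1100, -1111*, 0-001, 0-010, 00-01, 01-11*, 010-1, 0101-, 1-100*, 1-101*, 1-110*, 1-111*, 10-00, 101-0*, 101-1*, 1010-*, 1011-*, 11-11*, 111-0*, 111-1*, 1110-*, 1111-*
[col 2] -1-11, 1-1-0*, 1-1-1*, 1-10-*, 1-11-*, 101--*, 111--*
[col 3] 1-1--
Prime implicants: -0101, -1-11, -1100, 0-001, 0-010, 00-01, 010-1, 0101-, 1-1--, 10-00
PI chart (minterm → PIs covering it):
  1 | 0-001,00-01
  2 | 0-010  (sole → essential)
  5 | -0101,00-01
  9 | 0-001,010-1
  10 | 0-010,0101-
  11 | -1-11,010-1,0101-
  12 | -1100  (sole → essential)
  15 | -1-11  (sole → essential)
  16 | 10-00  (sole → essential)
  20 | 1-1--,10-00
  21 | -0101,1-1--
  22 | 1-1--  (sole → essential)
  23 | 1-1--  (sole → essential)
  27 | -1-11  (sole → essential)
  28 | -1100,1-1--
  30 | 1-1--  (sole → essential)
  31 | -1-11,1-1--
Essential prime implicants: -1-11, -1100, 0-010, 1-1--, 10-00

NO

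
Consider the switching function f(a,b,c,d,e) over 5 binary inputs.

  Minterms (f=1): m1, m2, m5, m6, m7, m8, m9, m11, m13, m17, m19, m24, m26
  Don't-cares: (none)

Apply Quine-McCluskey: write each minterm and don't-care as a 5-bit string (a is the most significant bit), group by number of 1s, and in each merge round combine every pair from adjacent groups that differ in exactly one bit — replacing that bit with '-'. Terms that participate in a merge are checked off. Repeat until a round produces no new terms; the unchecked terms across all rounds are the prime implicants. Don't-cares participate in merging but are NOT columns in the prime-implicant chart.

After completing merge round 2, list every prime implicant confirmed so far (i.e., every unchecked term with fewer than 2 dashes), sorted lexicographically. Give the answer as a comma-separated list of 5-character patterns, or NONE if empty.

-0001, -1000, 00-10, 001-1, 0011-, 010-1, 0100-, 100-1, 110-0

size-2^0 implicants → 00001(✓)  00010(✓)  00101(✓)  00110(✓)  00111(✓)  01000(✓)  01001(✓)  01011(✓)  01101(✓)  10001(✓)  10011(✓)  11000(✓)  11010(✓)
size-2^1 implicants → -0001  -1000  0-001(✓)  0-101(✓)  00-01(✓)  00-10  001-1  0011-  01-01(✓)  010-1  0100-  100-1  110-0
size-2^2 implicants → 0--01
Unchecked terms (primes): -0001, -1000, 0--01, 00-10, 001-1, 0011-, 010-1, 0100-, 100-1, 110-0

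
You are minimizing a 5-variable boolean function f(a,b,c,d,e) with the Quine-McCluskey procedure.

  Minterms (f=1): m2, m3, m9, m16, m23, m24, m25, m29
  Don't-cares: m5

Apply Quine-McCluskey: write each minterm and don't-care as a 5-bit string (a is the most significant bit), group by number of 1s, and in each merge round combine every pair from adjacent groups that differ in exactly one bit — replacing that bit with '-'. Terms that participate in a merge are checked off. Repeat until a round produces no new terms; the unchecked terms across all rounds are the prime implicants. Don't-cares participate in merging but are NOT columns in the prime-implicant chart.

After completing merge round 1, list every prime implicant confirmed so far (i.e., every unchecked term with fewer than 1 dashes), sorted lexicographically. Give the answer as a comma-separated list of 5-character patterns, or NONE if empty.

Round 0: 00010✓ 00011✓ 00101 01001✓ 10000✓ 10111 11000✓ 11001✓ 11101✓
Round 1: -1001 0001- 1-000 11-01 1100-
PIs = {-1001, 0001-, 00101, 1-000, 10111, 11-01, 1100-}

00101, 10111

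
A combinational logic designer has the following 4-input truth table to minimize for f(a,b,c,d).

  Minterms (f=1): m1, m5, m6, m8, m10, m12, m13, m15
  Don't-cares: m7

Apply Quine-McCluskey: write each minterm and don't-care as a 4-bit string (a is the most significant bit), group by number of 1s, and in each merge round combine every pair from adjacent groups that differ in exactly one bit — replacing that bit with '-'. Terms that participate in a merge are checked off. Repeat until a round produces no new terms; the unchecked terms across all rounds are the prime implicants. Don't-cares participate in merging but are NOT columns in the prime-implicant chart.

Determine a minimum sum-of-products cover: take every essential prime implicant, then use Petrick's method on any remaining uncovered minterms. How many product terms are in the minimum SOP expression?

size-2^0 implicants → 0001(✓)  0101(✓)  0110(✓)  0111(✓)  1000(✓)  1010(✓)  1100(✓)  1101(✓)  1111(✓)
size-2^1 implicants → -101(✓)  -111(✓)  0-01  01-1(✓)  011-  1-00  10-0  11-1(✓)  110-
size-2^2 implicants → -1-1
Unchecked terms (primes): -1-1, 0-01, 011-, 1-00, 10-0, 110-
Minterm coverage:
  m1 ⊆ 0-01 [E]
  m5 ⊆ -1-1,0-01
  m6 ⊆ 011- [E]
  m8 ⊆ 1-00,10-0
  m10 ⊆ 10-0 [E]
  m12 ⊆ 1-00,110-
  m13 ⊆ -1-1,110-
  m15 ⊆ -1-1 [E]
E = {-1-1, 0-01, 011-, 10-0}
Petrick residual → 1-00
Cover = bd + a'c'd + a'bc + ac'd' + ab'd'  |cover|=5

5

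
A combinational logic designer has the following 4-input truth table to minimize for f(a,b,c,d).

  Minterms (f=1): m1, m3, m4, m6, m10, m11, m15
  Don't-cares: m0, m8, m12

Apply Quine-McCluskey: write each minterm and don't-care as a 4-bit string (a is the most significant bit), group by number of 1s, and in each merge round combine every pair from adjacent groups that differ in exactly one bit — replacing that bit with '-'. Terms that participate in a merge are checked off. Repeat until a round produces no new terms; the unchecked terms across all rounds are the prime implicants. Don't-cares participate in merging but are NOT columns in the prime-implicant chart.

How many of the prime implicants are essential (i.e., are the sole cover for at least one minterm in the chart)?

2

Round 0: 0000✓ 0001✓ 0011✓ 0100✓ 0110✓ 1000✓ 1010✓ 1011✓ 1100✓ 1111✓
Round 1: -000✓ -011 -100✓ 0-00✓ 00-1 000- 01-0 1-00✓ 1-11 10-0 101-
Round 2: --00
PIs = {--00, -011, 00-1, 000-, 01-0, 1-11, 10-0, 101-}
Coverage chart:
  m1: 00-1,000-
  m3: -011,00-1
  m4: --00,01-0
  m6: 01-0 ←essential
  m10: 10-0,101-
  m11: -011,1-11,101-
  m15: 1-11 ←essential
Essential: 01-0, 1-11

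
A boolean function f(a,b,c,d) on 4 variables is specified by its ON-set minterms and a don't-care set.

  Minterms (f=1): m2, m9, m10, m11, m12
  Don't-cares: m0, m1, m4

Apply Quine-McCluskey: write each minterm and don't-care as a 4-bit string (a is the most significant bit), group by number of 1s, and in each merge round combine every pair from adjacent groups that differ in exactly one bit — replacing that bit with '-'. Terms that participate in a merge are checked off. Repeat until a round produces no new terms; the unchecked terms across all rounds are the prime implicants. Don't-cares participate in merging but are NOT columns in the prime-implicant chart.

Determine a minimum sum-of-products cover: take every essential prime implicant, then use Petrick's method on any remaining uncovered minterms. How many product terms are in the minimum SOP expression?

3

size-2^0 implicants → 0000(✓)  0001(✓)  0010(✓)  0100(✓)  1001(✓)  1010(✓)  1011(✓)  1100(✓)
size-2^1 implicants → -001  -010  -100  0-00  00-0  000-  10-1  101-
Unchecked terms (primes): -001, -010, -100, 0-00, 00-0, 000-, 10-1, 101-
Minterm coverage:
  m2 ⊆ -010,00-0
  m9 ⊆ -001,10-1
  m10 ⊆ -010,101-
  m11 ⊆ 10-1,101-
  m12 ⊆ -100 [E]
E = {-100}
Petrick residual → -010, 10-1
Cover = b'cd' + bc'd' + ab'd  |cover|=3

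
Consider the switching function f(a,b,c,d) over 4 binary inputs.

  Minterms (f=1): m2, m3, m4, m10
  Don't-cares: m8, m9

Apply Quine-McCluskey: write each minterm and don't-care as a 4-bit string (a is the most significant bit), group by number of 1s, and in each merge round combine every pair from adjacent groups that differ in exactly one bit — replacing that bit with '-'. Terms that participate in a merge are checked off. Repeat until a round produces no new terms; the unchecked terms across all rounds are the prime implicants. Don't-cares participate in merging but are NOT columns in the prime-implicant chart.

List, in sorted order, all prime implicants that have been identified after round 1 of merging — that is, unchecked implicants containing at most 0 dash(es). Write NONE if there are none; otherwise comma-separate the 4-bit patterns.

Round 0: 0010✓ 0011✓ 0100 1000✓ 1001✓ 1010✓
Round 1: -010 001- 10-0 100-
PIs = {-010, 001-, 0100, 10-0, 100-}

0100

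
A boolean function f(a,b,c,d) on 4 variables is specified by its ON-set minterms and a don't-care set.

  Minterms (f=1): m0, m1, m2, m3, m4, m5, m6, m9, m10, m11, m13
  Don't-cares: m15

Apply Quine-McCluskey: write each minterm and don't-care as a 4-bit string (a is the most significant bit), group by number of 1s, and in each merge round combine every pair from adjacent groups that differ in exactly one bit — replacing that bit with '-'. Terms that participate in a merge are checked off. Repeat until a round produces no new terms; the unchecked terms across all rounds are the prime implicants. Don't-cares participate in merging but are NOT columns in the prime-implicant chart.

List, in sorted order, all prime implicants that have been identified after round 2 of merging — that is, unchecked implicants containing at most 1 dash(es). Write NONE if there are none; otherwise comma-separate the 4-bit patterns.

NONE

[col 0] 0000*, 0001*, 0010*, 0011*, 0100*, 0101*, 0110*, 1001*, 1010*, 1011*, 1101*, 1111*
[col 1] -001*, -010*, -011*, -101*, 0-00*, 0-01*, 0-10*, 00-0*, 00-1*, 000-*, 001-*, 01-0*, 010-*, 1-01*, 1-11*, 10-1*, 101-*, 11-1*
[col 2] --01, -0-1, -01-, 0--0, 0-0-, 00--, 1--1
Prime implicants: --01, -0-1, -01-, 0--0, 0-0-, 00--, 1--1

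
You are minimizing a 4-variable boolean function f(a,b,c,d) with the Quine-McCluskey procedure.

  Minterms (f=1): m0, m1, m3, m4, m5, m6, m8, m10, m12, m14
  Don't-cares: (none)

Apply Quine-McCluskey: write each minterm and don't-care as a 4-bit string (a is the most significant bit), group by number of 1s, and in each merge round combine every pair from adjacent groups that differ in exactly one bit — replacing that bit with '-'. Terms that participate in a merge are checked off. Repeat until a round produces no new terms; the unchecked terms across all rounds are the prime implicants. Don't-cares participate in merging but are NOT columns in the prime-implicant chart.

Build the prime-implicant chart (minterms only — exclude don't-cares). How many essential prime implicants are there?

4

Round 0: 0000✓ 0001✓ 0011✓ 0100✓ 0101✓ 0110✓ 1000✓ 1010✓ 1100✓ 1110✓
Round 1: -000✓ -100✓ -110✓ 0-00✓ 0-01✓ 00-1 000-✓ 01-0✓ 010-✓ 1-00✓ 1-10✓ 10-0✓ 11-0✓
Round 2: --00 -1-0 0-0- 1--0
PIs = {--00, -1-0, 0-0-, 00-1, 1--0}
Coverage chart:
  m0: --00,0-0-
  m1: 0-0-,00-1
  m3: 00-1 ←essential
  m4: --00,-1-0,0-0-
  m5: 0-0- ←essential
  m6: -1-0 ←essential
  m8: --00,1--0
  m10: 1--0 ←essential
  m12: --00,-1-0,1--0
  m14: -1-0,1--0
Essential: -1-0, 0-0-, 00-1, 1--0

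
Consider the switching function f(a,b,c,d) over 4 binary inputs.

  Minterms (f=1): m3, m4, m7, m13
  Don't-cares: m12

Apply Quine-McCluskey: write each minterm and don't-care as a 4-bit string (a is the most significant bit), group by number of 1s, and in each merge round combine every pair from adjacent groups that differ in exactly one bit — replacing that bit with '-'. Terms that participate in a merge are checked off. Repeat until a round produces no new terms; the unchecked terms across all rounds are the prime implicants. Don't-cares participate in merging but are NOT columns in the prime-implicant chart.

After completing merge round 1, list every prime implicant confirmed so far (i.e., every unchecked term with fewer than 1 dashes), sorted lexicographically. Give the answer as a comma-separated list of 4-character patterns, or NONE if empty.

NONE

Round 0: 0011✓ 0100✓ 0111✓ 1100✓ 1101✓
Round 1: -100 0-11 110-
PIs = {-100, 0-11, 110-}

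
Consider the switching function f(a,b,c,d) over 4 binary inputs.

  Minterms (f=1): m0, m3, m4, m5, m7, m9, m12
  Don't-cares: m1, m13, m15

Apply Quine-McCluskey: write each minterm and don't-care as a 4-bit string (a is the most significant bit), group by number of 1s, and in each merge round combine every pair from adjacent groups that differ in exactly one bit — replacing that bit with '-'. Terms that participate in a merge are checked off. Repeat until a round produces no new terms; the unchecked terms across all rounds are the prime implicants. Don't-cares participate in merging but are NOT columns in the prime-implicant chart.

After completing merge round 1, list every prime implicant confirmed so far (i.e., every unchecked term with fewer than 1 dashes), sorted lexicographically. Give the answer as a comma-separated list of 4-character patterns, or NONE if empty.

[col 0] 0000*, 0001*, 0011*, 0100*, 0101*, 0111*, 1001*, 1100*, 1101*, 1111*
[col 1] -001*, -100*, -101*, -111*, 0-00*, 0-01*, 0-11*, 00-1*, 000-*, 01-1*, 010-*, 1-01*, 11-1*, 110-*
[col 2] --01, -1-1, -10-, 0--1, 0-0-
Prime implicants: --01, -1-1, -10-, 0--1, 0-0-

NONE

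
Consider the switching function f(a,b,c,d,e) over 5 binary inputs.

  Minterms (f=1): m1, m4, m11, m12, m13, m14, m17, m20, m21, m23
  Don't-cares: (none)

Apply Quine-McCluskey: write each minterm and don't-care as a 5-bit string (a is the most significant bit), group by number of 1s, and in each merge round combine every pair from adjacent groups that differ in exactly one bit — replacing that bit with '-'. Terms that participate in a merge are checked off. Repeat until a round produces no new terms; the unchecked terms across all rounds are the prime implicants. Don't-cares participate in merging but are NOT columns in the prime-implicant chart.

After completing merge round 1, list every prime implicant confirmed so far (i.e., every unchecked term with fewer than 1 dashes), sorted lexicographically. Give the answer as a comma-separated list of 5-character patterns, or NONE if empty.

Round 0: 00001✓ 00100✓ 01011 01100✓ 01101✓ 01110✓ 10001✓ 10100✓ 10101✓ 10111✓
Round 1: -0001 -0100 0-100 011-0 0110- 10-01 101-1 1010-
PIs = {-0001, -0100, 0-100, 01011, 011-0, 0110-, 10-01, 101-1, 1010-}

01011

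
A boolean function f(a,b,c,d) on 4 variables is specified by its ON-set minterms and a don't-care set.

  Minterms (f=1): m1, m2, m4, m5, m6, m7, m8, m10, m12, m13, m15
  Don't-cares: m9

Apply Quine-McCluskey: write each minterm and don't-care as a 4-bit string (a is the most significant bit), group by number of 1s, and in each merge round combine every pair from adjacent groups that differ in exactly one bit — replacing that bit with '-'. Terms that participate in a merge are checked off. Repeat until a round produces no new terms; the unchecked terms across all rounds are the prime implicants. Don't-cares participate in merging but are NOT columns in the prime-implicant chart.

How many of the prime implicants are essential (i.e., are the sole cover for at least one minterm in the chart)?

2

Round 0: 0001✓ 0010✓ 0100✓ 0101✓ 0110✓ 0111✓ 1000✓ 1001✓ 1010✓ 1100✓ 1101✓ 1111✓
Round 1: -001✓ -010 -100✓ -101✓ -111✓ 0-01✓ 0-10 01-0✓ 01-1✓ 010-✓ 011-✓ 1-00✓ 1-01✓ 10-0 100-✓ 11-1✓ 110-✓
Round 2: --01 -1-1 -10- 01-- 1-0-
PIs = {--01, -010, -1-1, -10-, 0-10, 01--, 1-0-, 10-0}
Coverage chart:
  m1: --01 ←essential
  m2: -010,0-10
  m4: -10-,01--
  m5: --01,-1-1,-10-,01--
  m6: 0-10,01--
  m7: -1-1,01--
  m8: 1-0-,10-0
  m10: -010,10-0
  m12: -10-,1-0-
  m13: --01,-1-1,-10-,1-0-
  m15: -1-1 ←essential
Essential: --01, -1-1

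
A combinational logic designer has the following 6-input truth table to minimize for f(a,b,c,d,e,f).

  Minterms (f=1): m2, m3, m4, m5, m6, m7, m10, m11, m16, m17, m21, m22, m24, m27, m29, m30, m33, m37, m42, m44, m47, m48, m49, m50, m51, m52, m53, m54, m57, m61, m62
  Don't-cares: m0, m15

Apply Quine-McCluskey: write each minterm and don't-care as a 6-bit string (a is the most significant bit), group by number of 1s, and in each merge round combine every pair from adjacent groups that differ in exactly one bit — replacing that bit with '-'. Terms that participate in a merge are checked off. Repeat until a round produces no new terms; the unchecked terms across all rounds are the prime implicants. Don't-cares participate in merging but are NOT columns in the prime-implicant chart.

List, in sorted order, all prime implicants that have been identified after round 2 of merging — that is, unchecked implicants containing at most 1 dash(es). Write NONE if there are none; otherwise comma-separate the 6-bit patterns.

[col 0] 000000*, 000010*, 000011*, 000100*, 000101*, 000110*, 000111*, 001010*, 001011*, 001111*, 010000*, 010001*, 010101*, 010110*, 011000*, 011011*, 011101*, 011110*, 100001*, 100101*, 101010*, 101100, 101111*, 110000*, 110001*, 110010*, 110011*, 110100*, 110101*, 110110*, 111001*, 111101*, 111110*
[col 1] -00101*, -01010, -01111, -10000*, -10001*, -10101*, -10110*, -11101*, -11110*, 0-0000, 0-0101*, 0-0110, 0-1011, 00-010*, 00-011*, 00-111*, 000-00*, 000-10*, 000-11*, 0000-0*, 00001-*, 0001-0*, 0001-1*, 00010-*, 00011-*, 001-11*, 00101-*, 01-000, 01-101*, 01-110*, 010-01*, 01000-*, 1-0001*, 1-0101*, 100-01*, 11-001*, 11-101*, 11-110*, 110-00*, 110-01*, 110-10*, 1100-0*, 1100-1*, 11000-*, 11001-*, 1101-0*, 11010-*, 111-01*
[col 2] --0101, -1-101, -1-110, -10-01, -1000-, 00--11, 00-01-, 000--0, 000-1-, 0001--, 1-0-01, 11--01, 110--0, 110-0-, 1100--
Prime implicants: --0101, -01010, -01111, -1-101, -1-110, -10-01, -1000-, 0-0000, 0-0110, 0-1011, 00--11, 00-01-, 000--0, 000-1-, 0001--, 01-000, 1-0-01, 101100, 11--01, 110--0, 110-0-, 1100--

-01010, -01111, 0-0000, 0-0110, 0-1011, 01-000, 101100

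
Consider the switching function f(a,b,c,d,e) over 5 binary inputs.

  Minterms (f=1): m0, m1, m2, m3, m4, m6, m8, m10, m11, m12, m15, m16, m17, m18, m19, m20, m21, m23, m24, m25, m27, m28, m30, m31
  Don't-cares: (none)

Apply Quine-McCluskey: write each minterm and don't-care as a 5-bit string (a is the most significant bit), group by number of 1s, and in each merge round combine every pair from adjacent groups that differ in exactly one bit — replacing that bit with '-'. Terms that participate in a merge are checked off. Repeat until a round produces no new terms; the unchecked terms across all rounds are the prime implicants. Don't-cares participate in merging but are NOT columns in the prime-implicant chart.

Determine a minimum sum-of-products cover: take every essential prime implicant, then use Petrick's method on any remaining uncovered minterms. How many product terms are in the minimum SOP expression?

8

[col 0] 00000*, 00001*, 00010*, 00011*, 00100*, 00110*, 01000*, 01010*, 01011*, 01100*, 01111*, 10000*, 10001*, 10010*, 10011*, 10100*, 10101*, 10111*, 11000*, 11001*, 11011*, 11100*, 11110*, 11111*
[col 1] -0000*, -0001*, -0010*, -0011*, -0100*, -1000*, -1011*, -1100*, -1111*, 0-000*, 0-010*, 0-011*, 0-100*, 00-00*, 00-10*, 000-0*, 000-1*, 0000-*, 0001-*, 001-0*, 01-00*, 01-11*, 010-0*, 0101-*, 1-000*, 1-001*, 1-011*, 1-100*, 1-111*, 10-00*, 10-01*, 10-11*, 100-0*, 100-1*, 1000-*, 1001-*, 101-1*, 1010-*, 11-00*, 11-11*, 110-1*, 1100-*, 111-0, 1111-
[col 2] --000*, --011, --100*, -0-00*, -00-0*, -00-1*, -000-*, -001-*, -1-00*, -1-11, 0--00*, 0-0-0, 0-01-, 00--0, 000--*, 1--00*, 1--11, 1-0-1, 1-00-, 10--1, 10-0-, 100--*
[col 3] ---00, -00--
Prime implicants: ---00, --011, -00--, -1-11, 0-0-0, 0-01-, 00--0, 1--11, 1-0-1, 1-00-, 10--1, 10-0-, 111-0, 1111-
PI chart (minterm → PIs covering it):
  0 | ---00,-00--,0-0-0,00--0
  1 | -00--  (sole → essential)
  2 | -00--,0-0-0,0-01-,00--0
  3 | --011,-00--,0-01-
  4 | ---00,00--0
  6 | 00--0  (sole → essential)
  8 | ---00,0-0-0
  10 | 0-0-0,0-01-
  11 | --011,-1-11,0-01-
  12 | ---00  (sole → essential)
  15 | -1-11  (sole → essential)
  16 | ---00,-00--,1-00-,10-0-
  17 | -00--,1-0-1,1-00-,10--1,10-0-
  18 | -00--  (sole → essential)
  19 | --011,-00--,1--11,1-0-1,10--1
  20 | ---00,10-0-
  21 | 10--1,10-0-
  23 | 1--11,10--1
  24 | ---00,1-00-
  25 | 1-0-1,1-00-
  27 | --011,-1-11,1--11,1-0-1
  28 | ---00,111-0
  30 | 111-0,1111-
  31 | -1-11,1--11,1111-
Essential prime implicants: ---00, -00--, -1-11, 00--0
Petrick residual → 0-0-0, 1-0-1, 10--1, 111-0
Minimum SOP uses 8 PIs: d'e' + b'c' + bde + a'c'e' + a'b'e' + ac'e + ab'e + abce'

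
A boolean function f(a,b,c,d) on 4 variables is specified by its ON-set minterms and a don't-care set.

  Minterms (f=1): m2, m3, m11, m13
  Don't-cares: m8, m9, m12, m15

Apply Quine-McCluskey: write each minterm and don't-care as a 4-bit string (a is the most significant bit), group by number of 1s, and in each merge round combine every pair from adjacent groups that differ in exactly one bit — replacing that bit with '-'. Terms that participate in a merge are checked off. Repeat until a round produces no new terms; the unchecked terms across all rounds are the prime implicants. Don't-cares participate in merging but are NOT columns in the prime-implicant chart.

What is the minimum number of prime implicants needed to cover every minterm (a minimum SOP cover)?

2

size-2^0 implicants → 0010(✓)  0011(✓)  1000(✓)  1001(✓)  1011(✓)  1100(✓)  1101(✓)  1111(✓)
size-2^1 implicants → -011  001-  1-00(✓)  1-01(✓)  1-11(✓)  10-1(✓)  100-(✓)  11-1(✓)  110-(✓)
size-2^2 implicants → 1--1  1-0-
Unchecked terms (primes): -011, 001-, 1--1, 1-0-
Minterm coverage:
  m2 ⊆ 001- [E]
  m3 ⊆ -011,001-
  m11 ⊆ -011,1--1
  m13 ⊆ 1--1,1-0-
E = {001-}
Petrick residual → 1--1
Cover = a'b'c + ad  |cover|=2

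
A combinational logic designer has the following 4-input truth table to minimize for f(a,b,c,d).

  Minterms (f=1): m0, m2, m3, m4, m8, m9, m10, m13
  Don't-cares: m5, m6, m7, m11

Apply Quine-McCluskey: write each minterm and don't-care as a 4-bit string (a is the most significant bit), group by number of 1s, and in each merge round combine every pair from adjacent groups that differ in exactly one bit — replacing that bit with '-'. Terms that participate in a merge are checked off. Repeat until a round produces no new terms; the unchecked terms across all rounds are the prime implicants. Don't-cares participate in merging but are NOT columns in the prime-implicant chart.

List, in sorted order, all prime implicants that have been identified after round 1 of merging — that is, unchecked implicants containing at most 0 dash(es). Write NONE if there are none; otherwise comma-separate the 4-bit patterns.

Round 0: 0000✓ 0010✓ 0011✓ 0100✓ 0101✓ 0110✓ 0111✓ 1000✓ 1001✓ 1010✓ 1011✓ 1101✓
Round 1: -000✓ -010✓ -011✓ -101 0-00✓ 0-10✓ 0-11✓ 00-0✓ 001-✓ 01-0✓ 01-1✓ 010-✓ 011-✓ 1-01 10-0✓ 10-1✓ 100-✓ 101-✓
Round 2: -0-0 -01- 0--0 0-1- 01-- 10--
PIs = {-0-0, -01-, -101, 0--0, 0-1-, 01--, 1-01, 10--}

NONE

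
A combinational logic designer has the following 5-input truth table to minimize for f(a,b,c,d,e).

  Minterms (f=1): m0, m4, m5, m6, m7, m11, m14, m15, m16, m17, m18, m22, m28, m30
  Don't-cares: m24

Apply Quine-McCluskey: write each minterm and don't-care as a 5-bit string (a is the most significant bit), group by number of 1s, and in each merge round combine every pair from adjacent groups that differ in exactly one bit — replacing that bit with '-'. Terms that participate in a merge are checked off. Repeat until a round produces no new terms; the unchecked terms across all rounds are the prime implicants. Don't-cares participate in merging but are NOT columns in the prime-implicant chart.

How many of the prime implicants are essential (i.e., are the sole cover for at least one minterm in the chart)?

3

[col 0] 00000*, 00100*, 00101*, 00110*, 00111*, 01011*, 01110*, 01111*, 10000*, 10001*, 10010*, 10110*, 11000*, 11100*, 11110*
[col 1] -0000, -0110*, -1110*, 0-110*, 0-111*, 00-00, 001-0*, 001-1*, 0010-*, 0011-*, 01-11, 0111-*, 1-000, 1-110*, 10-10, 100-0, 1000-, 11-00, 111-0
[col 2] --110, 0-11-, 001--
Prime implicants: --110, -0000, 0-11-, 00-00, 001--, 01-11, 1-000, 10-10, 100-0, 1000-, 11-00, 111-0
PI chart (minterm → PIs covering it):
  0 | -0000,00-00
  4 | 00-00,001--
  5 | 001--  (sole → essential)
  6 | --110,0-11-,001--
  7 | 0-11-,001--
  11 | 01-11  (sole → essential)
  14 | --110,0-11-
  15 | 0-11-,01-11
  16 | -0000,1-000,100-0,1000-
  17 | 1000-  (sole → essential)
  18 | 10-10,100-0
  22 | --110,10-10
  28 | 11-00,111-0
  30 | --110,111-0
Essential prime implicants: 001--, 01-11, 1000-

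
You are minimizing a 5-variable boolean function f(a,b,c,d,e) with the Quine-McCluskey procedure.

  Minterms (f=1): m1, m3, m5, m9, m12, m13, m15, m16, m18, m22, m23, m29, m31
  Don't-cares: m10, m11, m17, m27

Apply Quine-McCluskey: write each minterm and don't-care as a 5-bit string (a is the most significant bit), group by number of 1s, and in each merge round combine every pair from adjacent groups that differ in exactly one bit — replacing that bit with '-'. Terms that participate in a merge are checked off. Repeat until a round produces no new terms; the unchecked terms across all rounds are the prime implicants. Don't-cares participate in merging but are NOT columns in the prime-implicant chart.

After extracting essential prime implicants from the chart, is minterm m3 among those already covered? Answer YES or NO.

Round 0: 00001✓ 00011✓ 00101✓ 01001✓ 01010✓ 01011✓ 01100✓ 01101✓ 01111✓ 10000✓ 10001✓ 10010✓ 10110✓ 10111✓ 11011✓ 11101✓ 11111✓
Round 1: -0001 -1011✓ -1101✓ -1111✓ 0-001✓ 0-011✓ 0-101✓ 00-01✓ 000-1✓ 01-01✓ 01-11✓ 010-1✓ 0101- 011-1✓ 0110- 1-111 10-10 100-0 1000- 1011- 11-11✓ 111-1✓
Round 2: -1-11 -11-1 0--01 0-0-1 01--1
PIs = {-0001, -1-11, -11-1, 0--01, 0-0-1, 01--1, 0101-, 0110-, 1-111, 10-10, 100-0, 1000-, 1011-}
Coverage chart:
  m1: -0001,0--01,0-0-1
  m3: 0-0-1 ←essential
  m5: 0--01 ←essential
  m9: 0--01,0-0-1,01--1
  m12: 0110- ←essential
  m13: -11-1,0--01,01--1,0110-
  m15: -1-11,-11-1,01--1
  m16: 100-0,1000-
  m18: 10-10,100-0
  m22: 10-10,1011-
  m23: 1-111,1011-
  m29: -11-1 ←essential
  m31: -1-11,-11-1,1-111
Essential: -11-1, 0--01, 0-0-1, 0110-

YES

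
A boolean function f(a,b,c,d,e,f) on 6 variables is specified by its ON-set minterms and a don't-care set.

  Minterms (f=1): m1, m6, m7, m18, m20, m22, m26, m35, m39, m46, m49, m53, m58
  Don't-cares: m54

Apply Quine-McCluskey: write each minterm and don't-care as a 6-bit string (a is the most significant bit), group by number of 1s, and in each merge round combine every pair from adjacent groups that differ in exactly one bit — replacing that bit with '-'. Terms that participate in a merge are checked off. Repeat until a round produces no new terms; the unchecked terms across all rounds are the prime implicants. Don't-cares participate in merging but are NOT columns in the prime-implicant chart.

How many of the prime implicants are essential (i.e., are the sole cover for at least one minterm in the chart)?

[col 0] 000001, 000110*, 000111*, 010010*, 010100*, 010110*, 011010*, 100011*, 100111*, 101110, 110001*, 110101*, 110110*, 111010*
[col 1] -00111, -10110, -11010, 0-0110, 00011-, 01-010, 010-10, 0101-0, 100-11, 110-01
Prime implicants: -00111, -10110, -11010, 0-0110, 000001, 00011-, 01-010, 010-10, 0101-0, 100-11, 101110, 110-01
PI chart (minterm → PIs covering it):
  1 | 000001  (sole → essential)
  6 | 0-0110,00011-
  7 | -00111,00011-
  18 | 01-010,010-10
  20 | 0101-0  (sole → essential)
  22 | -10110,0-0110,010-10,0101-0
  26 | -11010,01-010
  35 | 100-11  (sole → essential)
  39 | -00111,100-11
  46 | 101110  (sole → essential)
  49 | 110-01  (sole → essential)
  53 | 110-01  (sole → essential)
  58 | -11010  (sole → essential)
Essential prime implicants: -11010, 000001, 0101-0, 100-11, 101110, 110-01

6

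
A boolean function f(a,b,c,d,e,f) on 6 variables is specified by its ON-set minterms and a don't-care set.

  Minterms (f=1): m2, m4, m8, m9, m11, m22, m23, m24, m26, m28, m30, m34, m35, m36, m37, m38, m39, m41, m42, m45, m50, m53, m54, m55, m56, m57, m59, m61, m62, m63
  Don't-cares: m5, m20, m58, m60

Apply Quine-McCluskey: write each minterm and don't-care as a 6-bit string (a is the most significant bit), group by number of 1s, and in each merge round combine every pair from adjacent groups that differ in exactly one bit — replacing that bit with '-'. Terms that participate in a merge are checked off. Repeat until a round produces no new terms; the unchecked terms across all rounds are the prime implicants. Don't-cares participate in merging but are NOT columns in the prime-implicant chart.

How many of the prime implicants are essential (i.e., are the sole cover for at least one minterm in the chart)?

7

Round 0: 000010✓ 000100✓ 000101✓ 001000✓ 001001✓ 001011✓ 010100✓ 010110✓ 010111✓ 011000✓ 011010✓ 011100✓ 011110✓ 100010✓ 100011✓ 100100✓ 100101✓ 100110✓ 100111✓ 101001✓ 101010✓ 101101✓ 110010✓ 110101✓ 110110✓ 110111✓ 111000✓ 111001✓ 111010✓ 111011✓ 111100✓ 111101✓ 111110✓ 111111✓
Round 1: -00010 -00100✓ -00101✓ -01001 -10110✓ -10111✓ -11000✓ -11010✓ -11100✓ -11110✓ 0-0100 0-1000 00010-✓ 0010-1 00100- 01-100✓ 01-110✓ 0101-0✓ 01011-✓ 011-00✓ 011-10✓ 0110-0✓ 0111-0✓ 1-0010✓ 1-0101✓ 1-0110✓ 1-0111✓ 1-1001✓ 1-1010✓ 1-1101✓ 10-010✓ 10-101✓ 100-10✓ 100-11✓ 10001-✓ 1001-0✓ 1001-1✓ 10010-✓ 10011-✓ 101-01✓ 11-010✓ 11-101✓ 11-110✓ 11-111✓ 110-10✓ 1101-1✓ 11011-✓ 111-00✓ 111-01✓ 111-10✓ 111-11✓ 1110-0✓ 1110-1✓ 11100-✓ 11101-✓ 1111-0✓ 1111-1✓ 11110-✓ 11111-✓
Round 2: -0010- -1-110 -1011- -11-00✓ -11-10✓ -110-0✓ -111-0✓ 01-1-0 011--0✓ 1--010 1--101 1-0-10 1-01-1 1-011- 1-1-01 100-1- 1001-- 11--10 11-1-1 11-11- 111--0✓ 111--1✓ 111-0-✓ 111-1-✓ 1110--✓ 1111--✓
Round 3: -11--0 111---
PIs = {-00010, -0010-, -01001, -1-110, -1011-, -11--0, 0-0100, 0-1000, 0010-1, 00100-, 01-1-0, 1--010, 1--101, 1-0-10, 1-01-1, 1-011-, 1-1-01, 100-1-, 1001--, 11--10, 11-1-1, 11-11-, 111---}
Coverage chart:
  m2: -00010 ←essential
  m4: -0010-,0-0100
  m8: 0-1000,00100-
  m9: -01001,0010-1,00100-
  m11: 0010-1 ←essential
  m22: -1-110,-1011-,01-1-0
  m23: -1011- ←essential
  m24: -11--0,0-1000
  m26: -11--0 ←essential
  m28: -11--0,01-1-0
  m30: -1-110,-11--0,01-1-0
  m34: -00010,1--010,1-0-10,100-1-
  m35: 100-1- ←essential
  m36: -0010-,1001--
  m37: -0010-,1--101,1-01-1,1001--
  m38: 1-0-10,1-011-,100-1-,1001--
  m39: 1-01-1,1-011-,100-1-,1001--
  m41: -01001,1-1-01
  m42: 1--010 ←essential
  m45: 1--101,1-1-01
  m50: 1--010,1-0-10,11--10
  m53: 1--101,1-01-1,11-1-1
  m54: -1-110,-1011-,1-0-10,1-011-,11--10,11-11-
  m55: -1011-,1-01-1,1-011-,11-1-1,11-11-
  m56: -11--0,111---
  m57: 1-1-01,111---
  m59: 111--- ←essential
  m61: 1--101,1-1-01,11-1-1,111---
  m62: -1-110,-11--0,11--10,11-11-,111---
  m63: 11-1-1,11-11-,111---
Essential: -00010, -1011-, -11--0, 0010-1, 1--010, 100-1-, 111---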